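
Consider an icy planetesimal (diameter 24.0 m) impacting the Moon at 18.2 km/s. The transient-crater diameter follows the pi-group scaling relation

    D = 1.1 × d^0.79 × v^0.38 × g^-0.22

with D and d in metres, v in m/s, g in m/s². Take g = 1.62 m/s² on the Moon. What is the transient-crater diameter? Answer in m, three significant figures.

D ≈ 506 m

In SI units: v = 18200 m/s.
d^0.79 = 24^0.79 = 12.31
v^0.38 = 18200^0.38 = 41.57
g^-0.22 = 1.62^-0.22 = 0.8993
D = 1.1 × 12.31 × 41.57 × 0.8993 = 506.2 m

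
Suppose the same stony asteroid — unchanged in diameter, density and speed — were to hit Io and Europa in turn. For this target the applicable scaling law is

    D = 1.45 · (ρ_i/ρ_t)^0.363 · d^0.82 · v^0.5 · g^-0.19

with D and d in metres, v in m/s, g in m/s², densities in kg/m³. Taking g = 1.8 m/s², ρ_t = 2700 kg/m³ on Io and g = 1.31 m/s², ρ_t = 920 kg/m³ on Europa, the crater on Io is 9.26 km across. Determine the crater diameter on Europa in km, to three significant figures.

D ≈ 14.5 km

The impactor-only factors (d, v, ρ_i) cancel in the ratio, leaving D_Europa/D_Io = (g_Europa/g_Io)^-0.19 · (ρ_t,Io/ρ_t,Europa)^0.363.
(1.31/1.8)^-0.19 = 0.7278^-0.19 = 1.062
(2700/920)^0.363 = 2.935^0.363 = 1.478
Ratio = 1.062 × 1.478 = 1.570
D_Europa = 1.570 × 9.26 km = 14.5 km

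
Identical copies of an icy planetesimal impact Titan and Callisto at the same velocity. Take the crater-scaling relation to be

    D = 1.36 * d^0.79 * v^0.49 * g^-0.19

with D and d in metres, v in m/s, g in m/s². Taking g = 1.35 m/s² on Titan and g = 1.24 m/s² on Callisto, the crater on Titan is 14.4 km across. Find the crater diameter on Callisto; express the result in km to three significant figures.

D ≈ 14.6 km

All impactor-dependent factors cancel in the ratio, leaving D_Callisto/D_Titan = (g_Callisto/g_Titan)^-0.19.
(1.24/1.35)^-0.19 = 0.9185^-0.19 = 1.016
D_Callisto = 1.016 × 14.4 km = 14.6 km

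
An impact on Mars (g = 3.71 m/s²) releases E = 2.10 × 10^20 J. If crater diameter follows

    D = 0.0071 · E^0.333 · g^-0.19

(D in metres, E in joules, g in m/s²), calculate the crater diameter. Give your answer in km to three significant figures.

E^0.333 = (2.10 × 10^20)^0.333 = 5.852 × 10^6
g^-0.19 = 3.71^-0.19 = 0.7795
D = 0.0071 × 5.852 × 10^6 × 0.7795 = 32388 m
   = 32.39 km

D ≈ 32.4 km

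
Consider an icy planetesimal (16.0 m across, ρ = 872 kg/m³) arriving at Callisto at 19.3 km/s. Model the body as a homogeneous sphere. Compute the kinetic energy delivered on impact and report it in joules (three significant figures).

E ≈ 3.48 × 10^14 J

v = 19300 m/s.
Mass m = (π/6) ρ d³ = (π/6) × 872 × (16)³ = 1.870 × 10^6 kg
E = ½ m v² = 0.5 × 1.870 × 10^6 × (19300)² = 3.483 × 10^14 J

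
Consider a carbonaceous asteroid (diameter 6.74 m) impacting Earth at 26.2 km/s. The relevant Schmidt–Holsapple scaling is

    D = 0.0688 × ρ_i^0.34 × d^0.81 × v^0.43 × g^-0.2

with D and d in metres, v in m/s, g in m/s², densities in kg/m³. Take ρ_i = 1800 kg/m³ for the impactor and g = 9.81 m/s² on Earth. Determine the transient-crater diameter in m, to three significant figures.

In SI units: v = 26200 m/s.
ρ_i^0.34 = 1800^0.34 = 12.79
d^0.81 = 6.74^0.81 = 4.690
v^0.43 = 26200^0.43 = 79.41
g^-0.2 = 9.81^-0.2 = 0.6334
D = 0.0688 × 12.79 × 4.690 × 79.41 × 0.6334 = 207.6 m

D ≈ 208 m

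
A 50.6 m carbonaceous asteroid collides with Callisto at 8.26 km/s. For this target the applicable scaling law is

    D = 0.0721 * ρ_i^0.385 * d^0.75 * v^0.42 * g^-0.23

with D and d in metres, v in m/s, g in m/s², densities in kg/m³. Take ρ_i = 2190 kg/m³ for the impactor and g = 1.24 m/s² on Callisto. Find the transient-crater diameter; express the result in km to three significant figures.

In SI units: v = 8260 m/s.
ρ_i^0.385 = 2190^0.385 = 19.32
d^0.75 = 50.6^0.75 = 18.97
v^0.42 = 8260^0.42 = 44.17
g^-0.23 = 1.24^-0.23 = 0.9517
D = 0.0721 × 19.32 × 18.97 × 44.17 × 0.9517 = 1111 m
   = 1.111 km

D ≈ 1.11 km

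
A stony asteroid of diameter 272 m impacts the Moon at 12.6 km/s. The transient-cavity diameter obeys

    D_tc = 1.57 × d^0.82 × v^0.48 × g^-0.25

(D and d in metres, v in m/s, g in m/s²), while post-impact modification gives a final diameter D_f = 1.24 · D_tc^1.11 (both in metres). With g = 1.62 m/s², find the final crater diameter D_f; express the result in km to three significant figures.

v = 12600 m/s.
d^0.82 = 272^0.82 = 99.16
v^0.48 = 12600^0.48 = 92.93
g^-0.25 = 1.62^-0.25 = 0.8864
D_tc = 1.57 × 99.16 × 92.93 × 0.8864 = 12820 m
D_f = 1.24 × (12820)^1.11 = 44996 m
     = 45.00 km

D_f ≈ 45.0 km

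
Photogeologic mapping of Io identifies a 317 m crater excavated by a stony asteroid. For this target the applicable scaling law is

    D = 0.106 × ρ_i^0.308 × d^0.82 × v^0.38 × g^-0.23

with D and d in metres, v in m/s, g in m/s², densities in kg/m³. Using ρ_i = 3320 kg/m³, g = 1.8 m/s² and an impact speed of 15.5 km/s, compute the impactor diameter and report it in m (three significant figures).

Rearranging for d: d = [D / (0.106 · 3320^0.308 · 15500^0.38 · 1.8^-0.23)]^(1/0.82).
3320^0.308 = 12.15
15500^0.38 = 39.11
1.8^-0.23 = 0.8735
Denominator = 0.106 × 12.15 × 39.11 × 0.8735 = 44.00
D / 44.00 = 317 / 44.00 = 7.205
d = 7.205^(1/0.82) = 7.205^1.2195 = 11.11 m

d ≈ 11.1 m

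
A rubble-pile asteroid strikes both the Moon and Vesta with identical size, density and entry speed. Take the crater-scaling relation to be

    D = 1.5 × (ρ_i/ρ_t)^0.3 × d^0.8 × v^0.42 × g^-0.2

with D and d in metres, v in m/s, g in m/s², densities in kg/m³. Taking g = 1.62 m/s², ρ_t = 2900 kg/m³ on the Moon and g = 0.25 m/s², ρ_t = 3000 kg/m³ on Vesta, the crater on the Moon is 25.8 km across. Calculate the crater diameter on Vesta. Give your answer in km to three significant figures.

D ≈ 37.1 km

The impactor-only factors (d, v, ρ_i) cancel in the ratio, leaving D_Vesta/D_Moon = (g_Vesta/g_Moon)^-0.2 · (ρ_t,Moon/ρ_t,Vesta)^0.3.
(0.25/1.62)^-0.2 = 0.1543^-0.2 = 1.453
(2900/3000)^0.3 = 0.9667^0.3 = 0.9899
Ratio = 1.453 × 0.9899 = 1.438
D_Vesta = 1.438 × 25.8 km = 37.1 km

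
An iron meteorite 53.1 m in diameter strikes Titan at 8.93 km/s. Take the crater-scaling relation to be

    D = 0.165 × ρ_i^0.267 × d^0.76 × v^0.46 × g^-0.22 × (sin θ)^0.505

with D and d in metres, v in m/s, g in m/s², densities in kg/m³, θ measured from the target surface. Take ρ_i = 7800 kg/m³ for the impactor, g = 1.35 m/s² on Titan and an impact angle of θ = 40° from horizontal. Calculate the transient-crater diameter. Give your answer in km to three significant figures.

D ≈ 1.82 km

In SI units: v = 8930 m/s.
ρ_i^0.267 = 7800^0.267 = 10.94
d^0.76 = 53.1^0.76 = 20.47
v^0.46 = 8930^0.46 = 65.67
g^-0.22 = 1.35^-0.22 = 0.9361
(sin 40°)^0.505 = 0.6428^0.505 = 0.8000
D = 0.165 × 10.94 × 20.47 × 65.67 × 0.9361 × 0.8000 = 1817 m
   = 1.817 km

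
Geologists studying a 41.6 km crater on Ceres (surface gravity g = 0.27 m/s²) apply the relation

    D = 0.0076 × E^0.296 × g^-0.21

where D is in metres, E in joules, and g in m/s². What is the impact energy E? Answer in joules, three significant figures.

Rearranging: E = [D / (0.0076 · g^-0.21)]^(1/0.296).
D = 41600 m.
g^-0.21 = 0.27^-0.21 = 1.316
D / (0.0076 × 1.316) = 41600 / (0.01000) = 4.160 × 10^6
E = (4.160 × 10^6)^3.3784 = 2.301 × 10^22 J

E ≈ 2.30 × 10^22 J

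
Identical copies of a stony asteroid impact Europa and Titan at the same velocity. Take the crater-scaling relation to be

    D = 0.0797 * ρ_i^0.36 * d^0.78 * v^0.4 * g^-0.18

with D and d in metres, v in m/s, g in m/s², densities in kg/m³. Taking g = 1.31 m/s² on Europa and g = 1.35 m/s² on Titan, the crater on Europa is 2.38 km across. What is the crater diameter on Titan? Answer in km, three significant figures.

All impactor-dependent factors cancel in the ratio, leaving D_Titan/D_Europa = (g_Titan/g_Europa)^-0.18.
(1.35/1.31)^-0.18 = 1.031^-0.18 = 0.9945
D_Titan = 0.9945 × 2.38 km = 2.37 km

D ≈ 2.37 km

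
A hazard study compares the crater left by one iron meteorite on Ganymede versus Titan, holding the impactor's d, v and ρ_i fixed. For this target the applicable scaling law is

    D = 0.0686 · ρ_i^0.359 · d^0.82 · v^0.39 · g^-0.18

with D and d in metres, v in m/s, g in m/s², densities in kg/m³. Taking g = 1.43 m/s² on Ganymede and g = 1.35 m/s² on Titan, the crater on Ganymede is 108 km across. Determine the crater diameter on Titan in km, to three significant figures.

D ≈ 109 km

All impactor-dependent factors cancel in the ratio, leaving D_Titan/D_Ganymede = (g_Titan/g_Ganymede)^-0.18.
(1.35/1.43)^-0.18 = 0.9441^-0.18 = 1.010
D_Titan = 1.010 × 108 km = 109 km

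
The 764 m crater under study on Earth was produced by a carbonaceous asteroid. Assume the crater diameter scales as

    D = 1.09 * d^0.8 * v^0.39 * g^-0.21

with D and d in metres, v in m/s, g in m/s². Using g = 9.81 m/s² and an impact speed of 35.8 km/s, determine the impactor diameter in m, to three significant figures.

d ≈ 39.6 m

Rearranging for d: d = [D / (1.09 · 35800^0.39 · 9.81^-0.21)]^(1/0.8).
35800^0.39 = 59.71
9.81^-0.21 = 0.6191
Denominator = 1.09 × 59.71 × 0.6191 = 40.29
D / 40.29 = 764 / 40.29 = 18.96
d = 18.96^(1/0.8) = 18.96^1.25 = 39.56 m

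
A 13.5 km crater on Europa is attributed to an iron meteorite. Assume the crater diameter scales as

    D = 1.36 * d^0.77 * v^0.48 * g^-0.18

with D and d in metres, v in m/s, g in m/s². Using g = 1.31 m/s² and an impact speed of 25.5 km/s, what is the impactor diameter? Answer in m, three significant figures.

Rearranging for d: d = [D / (1.36 · 25500^0.48 · 1.31^-0.18)]^(1/0.77).
D = 13500 m.
25500^0.48 = 130.4
1.31^-0.18 = 0.9526
Denominator = 1.36 × 130.4 × 0.9526 = 168.9
D / 168.9 = 13500 / 168.9 = 79.93
d = 79.93^(1/0.77) = 79.93^1.2987 = 295.8 m

d ≈ 296 m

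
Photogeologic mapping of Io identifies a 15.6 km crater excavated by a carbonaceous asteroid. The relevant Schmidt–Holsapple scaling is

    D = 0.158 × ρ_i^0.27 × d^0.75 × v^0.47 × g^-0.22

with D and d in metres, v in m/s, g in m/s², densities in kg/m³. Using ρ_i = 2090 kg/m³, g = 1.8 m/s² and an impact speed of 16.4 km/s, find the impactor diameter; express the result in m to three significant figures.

Rearranging for d: d = [D / (0.158 · 2090^0.27 · 16400^0.47 · 1.8^-0.22)]^(1/0.75).
D = 15600 m.
2090^0.27 = 7.878
16400^0.47 = 95.71
1.8^-0.22 = 0.8787
Denominator = 0.158 × 7.878 × 95.71 × 0.8787 = 104.7
D / 104.7 = 15600 / 104.7 = 149.0
d = 149.0^(1/0.75) = 149.0^1.3333 = 789.8 m

d ≈ 790 m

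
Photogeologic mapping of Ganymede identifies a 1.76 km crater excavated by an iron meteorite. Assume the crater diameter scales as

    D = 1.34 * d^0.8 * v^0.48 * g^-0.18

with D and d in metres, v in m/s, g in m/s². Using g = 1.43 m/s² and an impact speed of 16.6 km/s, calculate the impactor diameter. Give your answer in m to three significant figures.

d ≈ 25.2 m

Rearranging for d: d = [D / (1.34 · 16600^0.48 · 1.43^-0.18)]^(1/0.8).
D = 1760 m.
16600^0.48 = 106.1
1.43^-0.18 = 0.9376
Denominator = 1.34 × 106.1 × 0.9376 = 133.3
D / 133.3 = 1760 / 133.3 = 13.20
d = 13.20^(1/0.8) = 13.20^1.25 = 25.16 m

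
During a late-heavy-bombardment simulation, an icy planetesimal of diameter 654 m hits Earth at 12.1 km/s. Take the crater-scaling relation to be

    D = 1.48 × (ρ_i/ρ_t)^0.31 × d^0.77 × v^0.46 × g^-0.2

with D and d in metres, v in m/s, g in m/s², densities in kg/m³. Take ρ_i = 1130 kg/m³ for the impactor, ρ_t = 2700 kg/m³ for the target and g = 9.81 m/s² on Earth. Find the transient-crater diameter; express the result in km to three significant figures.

D ≈ 7.96 km

In SI units: v = 12100 m/s.
(ρ_i/ρ_t)^0.31 = (1130/2700)^0.31 = 0.7634
d^0.77 = 654^0.77 = 147.2
v^0.46 = 12100^0.46 = 75.52
g^-0.2 = 9.81^-0.2 = 0.6334
D = 1.48 × 0.7634 × 147.2 × 75.52 × 0.6334 = 7955 m
   = 7.955 km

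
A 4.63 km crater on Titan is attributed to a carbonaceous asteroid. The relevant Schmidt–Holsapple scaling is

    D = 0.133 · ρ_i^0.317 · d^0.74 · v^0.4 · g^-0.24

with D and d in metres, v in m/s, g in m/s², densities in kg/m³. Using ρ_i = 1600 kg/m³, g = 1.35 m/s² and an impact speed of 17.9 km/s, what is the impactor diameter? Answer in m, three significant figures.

Rearranging for d: d = [D / (0.133 · 1600^0.317 · 17900^0.4 · 1.35^-0.24)]^(1/0.74).
D = 4630 m.
1600^0.317 = 10.37
17900^0.4 = 50.25
1.35^-0.24 = 0.9305
Denominator = 0.133 × 10.37 × 50.25 × 0.9305 = 64.49
D / 64.49 = 4630 / 64.49 = 71.79
d = 71.79^(1/0.74) = 71.79^1.3514 = 322.3 m

d ≈ 322 m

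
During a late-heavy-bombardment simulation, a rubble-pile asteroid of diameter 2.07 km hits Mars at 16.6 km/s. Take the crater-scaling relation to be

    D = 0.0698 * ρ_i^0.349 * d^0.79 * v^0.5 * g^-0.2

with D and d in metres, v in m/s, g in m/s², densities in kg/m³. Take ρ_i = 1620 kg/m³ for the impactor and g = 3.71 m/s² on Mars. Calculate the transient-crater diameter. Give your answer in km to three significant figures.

D ≈ 38.0 km

In SI units: d = 2070 m, v = 16600 m/s.
ρ_i^0.349 = 1620^0.349 = 13.19
d^0.79 = 2070^0.79 = 416.5
v^0.5 = 16600^0.5 = 128.8
g^-0.2 = 3.71^-0.2 = 0.7694
D = 0.0698 × 13.19 × 416.5 × 128.8 × 0.7694 = 38000 m
   = 38.00 km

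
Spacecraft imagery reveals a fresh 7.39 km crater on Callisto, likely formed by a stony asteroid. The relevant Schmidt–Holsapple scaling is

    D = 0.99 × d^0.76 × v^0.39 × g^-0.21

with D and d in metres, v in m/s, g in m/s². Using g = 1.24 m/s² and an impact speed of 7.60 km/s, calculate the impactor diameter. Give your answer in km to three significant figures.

Rearranging for d: d = [D / (0.99 · 7600^0.39 · 1.24^-0.21)]^(1/0.76).
D = 7390 m.
7600^0.39 = 32.62
1.24^-0.21 = 0.9558
Denominator = 0.99 × 32.62 × 0.9558 = 30.87
D / 30.87 = 7390 / 30.87 = 239.4
d = 239.4^(1/0.76) = 239.4^1.3158 = 1350 m

d ≈ 1.35 km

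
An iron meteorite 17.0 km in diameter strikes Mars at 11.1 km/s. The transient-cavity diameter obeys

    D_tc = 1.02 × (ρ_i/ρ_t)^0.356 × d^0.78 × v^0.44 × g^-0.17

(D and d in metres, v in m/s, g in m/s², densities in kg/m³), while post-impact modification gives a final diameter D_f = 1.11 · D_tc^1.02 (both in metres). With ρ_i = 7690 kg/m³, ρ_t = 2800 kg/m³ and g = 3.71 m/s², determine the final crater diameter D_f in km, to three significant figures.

In SI: d = 17000 m, v = 11100 m/s.
(ρ_i/ρ_t)^0.356 = (7690/2800)^0.356 = 1.433
d^0.78 = 17000^0.78 = 1994
v^0.44 = 11100^0.44 = 60.25
g^-0.17 = 3.71^-0.17 = 0.8002
D_tc = 1.02 × 1.433 × 1994 × 60.25 × 0.8002 = 1.405 × 10^5 m
D_f = 1.11 × (1.405 × 10^5)^1.02 = 1.977 × 10^5 m
     = 197.7 km

D_f ≈ 198 km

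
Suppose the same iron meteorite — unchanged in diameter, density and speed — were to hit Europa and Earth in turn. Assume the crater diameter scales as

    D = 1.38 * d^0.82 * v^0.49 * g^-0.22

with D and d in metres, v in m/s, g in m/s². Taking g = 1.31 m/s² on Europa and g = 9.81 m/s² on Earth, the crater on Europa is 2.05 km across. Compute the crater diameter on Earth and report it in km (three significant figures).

All impactor-dependent factors cancel in the ratio, leaving D_Earth/D_Europa = (g_Earth/g_Europa)^-0.22.
(9.81/1.31)^-0.22 = 7.489^-0.22 = 0.6421
D_Earth = 0.6421 × 2.05 km = 1.32 km

D ≈ 1.32 km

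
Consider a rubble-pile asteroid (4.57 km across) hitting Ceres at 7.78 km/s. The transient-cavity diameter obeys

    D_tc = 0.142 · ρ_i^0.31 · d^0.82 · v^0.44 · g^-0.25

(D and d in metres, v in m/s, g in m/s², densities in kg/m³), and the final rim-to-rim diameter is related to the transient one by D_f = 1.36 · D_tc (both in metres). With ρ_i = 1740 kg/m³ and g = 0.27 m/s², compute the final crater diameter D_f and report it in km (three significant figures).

In SI: d = 4570 m, v = 7780 m/s.
ρ_i^0.31 = 1740^0.31 = 10.11
d^0.82 = 4570^0.82 = 1003
v^0.44 = 7780^0.44 = 51.53
g^-0.25 = 0.27^-0.25 = 1.387
D_tc = 0.142 × 10.11 × 1003 × 51.53 × 1.387 = 1.029 × 10^5 m
D_f = 1.36 × 1.029 × 10^5 = 1.399 × 10^5 m
     = 139.9 km

D_f ≈ 140 km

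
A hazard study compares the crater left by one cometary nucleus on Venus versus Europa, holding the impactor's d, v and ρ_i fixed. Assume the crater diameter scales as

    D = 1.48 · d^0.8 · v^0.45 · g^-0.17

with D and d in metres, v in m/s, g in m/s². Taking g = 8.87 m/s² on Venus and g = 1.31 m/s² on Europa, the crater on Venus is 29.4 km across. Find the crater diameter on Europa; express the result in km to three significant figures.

D ≈ 40.7 km

All impactor-dependent factors cancel in the ratio, leaving D_Europa/D_Venus = (g_Europa/g_Venus)^-0.17.
(1.31/8.87)^-0.17 = 0.1477^-0.17 = 1.384
D_Europa = 1.384 × 29.4 km = 40.7 km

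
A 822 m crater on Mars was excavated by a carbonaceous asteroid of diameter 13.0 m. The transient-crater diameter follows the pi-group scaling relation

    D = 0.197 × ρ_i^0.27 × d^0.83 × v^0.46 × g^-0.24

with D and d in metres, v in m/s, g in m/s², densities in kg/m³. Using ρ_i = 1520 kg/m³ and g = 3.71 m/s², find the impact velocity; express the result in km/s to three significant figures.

v ≈ 19.5 km/s

Rearranging for v: v = [D / (0.197 · 1520^0.27 · 13^0.83 · 3.71^-0.24)]^(1/0.46).
1520^0.27 = 7.229
13^0.83 = 8.406
3.71^-0.24 = 0.7300
Denominator = 0.197 × 7.229 × 8.406 × 0.7300 = 8.739
D / 8.739 = 822 / 8.739 = 94.06
v = 94.06^(1/0.46) = 94.06^2.1739 = 19498 m/s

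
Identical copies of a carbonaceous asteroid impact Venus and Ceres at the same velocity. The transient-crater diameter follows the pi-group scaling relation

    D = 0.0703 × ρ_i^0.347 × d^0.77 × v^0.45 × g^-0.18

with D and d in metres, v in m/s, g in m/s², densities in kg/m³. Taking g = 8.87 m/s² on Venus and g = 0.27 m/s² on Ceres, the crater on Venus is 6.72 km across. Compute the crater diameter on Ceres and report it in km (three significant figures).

D ≈ 12.6 km

All impactor-dependent factors cancel in the ratio, leaving D_Ceres/D_Venus = (g_Ceres/g_Venus)^-0.18.
(0.27/8.87)^-0.18 = 0.03044^-0.18 = 1.875
D_Ceres = 1.875 × 6.72 km = 12.6 km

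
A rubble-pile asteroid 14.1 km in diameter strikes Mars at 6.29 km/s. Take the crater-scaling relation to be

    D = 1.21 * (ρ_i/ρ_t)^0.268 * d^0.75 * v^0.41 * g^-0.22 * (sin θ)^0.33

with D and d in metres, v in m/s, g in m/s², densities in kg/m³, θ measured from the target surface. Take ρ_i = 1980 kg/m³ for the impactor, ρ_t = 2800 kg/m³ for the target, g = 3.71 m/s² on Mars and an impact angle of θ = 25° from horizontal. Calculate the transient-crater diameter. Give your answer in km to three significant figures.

In SI units: d = 14100 m, v = 6290 m/s.
(ρ_i/ρ_t)^0.268 = (1980/2800)^0.268 = 0.9113
d^0.75 = 14100^0.75 = 1294
v^0.41 = 6290^0.41 = 36.09
g^-0.22 = 3.71^-0.22 = 0.7494
(sin 25°)^0.33 = 0.4226^0.33 = 0.7526
D = 1.21 × 0.9113 × 1294 × 36.09 × 0.7494 × 0.7526 = 29043 m
   = 29.04 km

D ≈ 29.0 km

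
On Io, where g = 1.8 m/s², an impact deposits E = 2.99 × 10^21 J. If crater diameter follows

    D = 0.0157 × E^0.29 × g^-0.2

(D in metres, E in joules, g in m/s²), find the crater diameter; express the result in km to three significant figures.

E^0.29 = (2.99 × 10^21)^0.29 = 1.690 × 10^6
g^-0.2 = 1.8^-0.2 = 0.8891
D = 0.0157 × 1.690 × 10^6 × 0.8891 = 23590 m
   = 23.59 km

D ≈ 23.6 km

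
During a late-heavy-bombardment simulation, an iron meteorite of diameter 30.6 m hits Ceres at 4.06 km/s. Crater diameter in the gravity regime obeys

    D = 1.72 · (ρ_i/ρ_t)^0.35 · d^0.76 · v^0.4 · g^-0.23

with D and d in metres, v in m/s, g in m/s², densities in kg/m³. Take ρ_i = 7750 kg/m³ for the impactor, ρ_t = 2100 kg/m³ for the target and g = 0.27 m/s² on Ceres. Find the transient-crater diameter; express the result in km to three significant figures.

In SI units: v = 4060 m/s.
(ρ_i/ρ_t)^0.35 = (7750/2100)^0.35 = 1.579
d^0.76 = 30.6^0.76 = 13.46
v^0.4 = 4060^0.4 = 27.76
g^-0.23 = 0.27^-0.23 = 1.351
D = 1.72 × 1.579 × 13.46 × 27.76 × 1.351 = 1371 m
   = 1.371 km

D ≈ 1.37 km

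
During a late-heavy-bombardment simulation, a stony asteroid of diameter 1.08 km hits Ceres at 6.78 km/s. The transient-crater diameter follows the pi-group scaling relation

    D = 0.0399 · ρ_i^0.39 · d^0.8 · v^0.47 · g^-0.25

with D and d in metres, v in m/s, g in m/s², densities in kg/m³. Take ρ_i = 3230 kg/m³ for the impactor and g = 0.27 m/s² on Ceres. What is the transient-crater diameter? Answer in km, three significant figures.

In SI units: d = 1080 m, v = 6780 m/s.
ρ_i^0.39 = 3230^0.39 = 23.37
d^0.8 = 1080^0.8 = 267.1
v^0.47 = 6780^0.47 = 63.19
g^-0.25 = 0.27^-0.25 = 1.387
D = 0.0399 × 23.37 × 267.1 × 63.19 × 1.387 = 21829 m
   = 21.83 km

D ≈ 21.8 km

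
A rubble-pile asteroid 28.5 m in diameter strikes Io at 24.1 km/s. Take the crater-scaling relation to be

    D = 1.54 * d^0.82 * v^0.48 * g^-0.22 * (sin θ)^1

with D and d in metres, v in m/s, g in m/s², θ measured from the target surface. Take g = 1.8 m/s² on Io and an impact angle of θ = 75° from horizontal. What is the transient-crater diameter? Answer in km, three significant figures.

D ≈ 2.59 km

In SI units: v = 24100 m/s.
d^0.82 = 28.5^0.82 = 15.59
v^0.48 = 24100^0.48 = 126.9
g^-0.22 = 1.8^-0.22 = 0.8787
(sin 75°)^1 = 0.9659^1 = 0.9659
D = 1.54 × 15.59 × 126.9 × 0.8787 × 0.9659 = 2586 m
   = 2.586 km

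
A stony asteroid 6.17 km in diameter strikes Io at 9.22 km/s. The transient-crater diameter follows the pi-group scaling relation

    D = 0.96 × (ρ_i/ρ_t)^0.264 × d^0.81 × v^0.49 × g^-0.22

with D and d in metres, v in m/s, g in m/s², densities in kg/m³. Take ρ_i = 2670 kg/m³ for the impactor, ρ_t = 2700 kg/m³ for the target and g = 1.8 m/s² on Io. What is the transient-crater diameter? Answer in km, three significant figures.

In SI units: d = 6170 m, v = 9220 m/s.
(ρ_i/ρ_t)^0.264 = (2670/2700)^0.264 = 0.9971
d^0.81 = 6170^0.81 = 1175
v^0.49 = 9220^0.49 = 87.64
g^-0.22 = 1.8^-0.22 = 0.8787
D = 0.96 × 0.9971 × 1175 × 87.64 × 0.8787 = 86615 m
   = 86.61 km

D ≈ 86.6 km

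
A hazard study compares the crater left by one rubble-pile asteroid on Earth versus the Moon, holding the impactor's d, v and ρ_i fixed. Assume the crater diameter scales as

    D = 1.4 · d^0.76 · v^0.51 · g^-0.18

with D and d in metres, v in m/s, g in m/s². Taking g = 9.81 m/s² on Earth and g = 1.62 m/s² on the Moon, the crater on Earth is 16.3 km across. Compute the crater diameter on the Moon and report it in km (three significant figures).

All impactor-dependent factors cancel in the ratio, leaving D_Moon/D_Earth = (g_Moon/g_Earth)^-0.18.
(1.62/9.81)^-0.18 = 0.1651^-0.18 = 1.383
D_Moon = 1.383 × 16.3 km = 22.5 km

D ≈ 22.5 km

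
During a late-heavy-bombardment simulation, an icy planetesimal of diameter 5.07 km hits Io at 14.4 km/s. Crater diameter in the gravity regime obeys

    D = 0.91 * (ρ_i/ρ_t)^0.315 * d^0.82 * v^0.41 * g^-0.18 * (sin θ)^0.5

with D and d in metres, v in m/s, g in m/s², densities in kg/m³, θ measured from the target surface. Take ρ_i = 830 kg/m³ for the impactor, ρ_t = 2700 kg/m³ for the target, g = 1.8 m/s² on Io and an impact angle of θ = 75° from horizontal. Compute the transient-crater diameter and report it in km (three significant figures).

D ≈ 30.7 km

In SI units: d = 5070 m, v = 14400 m/s.
(ρ_i/ρ_t)^0.315 = (830/2700)^0.315 = 0.6897
d^0.82 = 5070^0.82 = 1092
v^0.41 = 14400^0.41 = 50.69
g^-0.18 = 1.8^-0.18 = 0.8996
(sin 75°)^0.5 = 0.9659^0.5 = 0.9828
D = 0.91 × 0.6897 × 1092 × 50.69 × 0.8996 × 0.9828 = 30716 m
   = 30.72 km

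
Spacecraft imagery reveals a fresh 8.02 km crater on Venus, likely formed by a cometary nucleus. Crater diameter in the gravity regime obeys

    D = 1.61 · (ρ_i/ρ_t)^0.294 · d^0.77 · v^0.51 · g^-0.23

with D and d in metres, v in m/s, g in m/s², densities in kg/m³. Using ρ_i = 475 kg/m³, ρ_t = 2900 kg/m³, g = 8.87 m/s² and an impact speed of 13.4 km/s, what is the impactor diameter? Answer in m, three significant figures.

Rearranging for d: d = [D / (1.61 · (475/2900)^0.294 · 13400^0.51 · 8.87^-0.23)]^(1/0.77).
D = 8020 m.
(475/2900)^0.294 = 0.5875
13400^0.51 = 127.3
8.87^-0.23 = 0.6053
Denominator = 1.61 × 0.5875 × 127.3 × 0.6053 = 72.88
D / 72.88 = 8020 / 72.88 = 110.0
d = 110.0^(1/0.77) = 110.0^1.2987 = 447.9 m

d ≈ 448 m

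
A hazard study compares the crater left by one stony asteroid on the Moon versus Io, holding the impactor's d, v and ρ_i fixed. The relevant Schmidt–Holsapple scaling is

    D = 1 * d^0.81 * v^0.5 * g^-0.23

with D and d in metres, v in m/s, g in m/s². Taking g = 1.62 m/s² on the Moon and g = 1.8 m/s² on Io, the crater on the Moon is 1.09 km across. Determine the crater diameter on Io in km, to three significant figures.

All impactor-dependent factors cancel in the ratio, leaving D_Io/D_Moon = (g_Io/g_Moon)^-0.23.
(1.8/1.62)^-0.23 = 1.111^-0.23 = 0.9761
D_Io = 0.9761 × 1.09 km = 1.06 km

D ≈ 1.06 km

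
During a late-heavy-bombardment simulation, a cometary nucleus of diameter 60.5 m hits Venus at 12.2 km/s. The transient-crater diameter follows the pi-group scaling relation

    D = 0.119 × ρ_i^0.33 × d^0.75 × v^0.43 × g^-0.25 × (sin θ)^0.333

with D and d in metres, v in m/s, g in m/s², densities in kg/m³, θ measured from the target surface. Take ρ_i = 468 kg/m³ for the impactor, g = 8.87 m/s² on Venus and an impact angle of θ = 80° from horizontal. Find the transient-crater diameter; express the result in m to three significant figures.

D ≈ 647 m

In SI units: v = 12200 m/s.
ρ_i^0.33 = 468^0.33 = 7.606
d^0.75 = 60.5^0.75 = 21.69
v^0.43 = 12200^0.43 = 57.17
g^-0.25 = 8.87^-0.25 = 0.5795
(sin 80°)^0.333 = 0.9848^0.333 = 0.9949
D = 0.119 × 7.606 × 21.69 × 57.17 × 0.5795 × 0.9949 = 647.1 m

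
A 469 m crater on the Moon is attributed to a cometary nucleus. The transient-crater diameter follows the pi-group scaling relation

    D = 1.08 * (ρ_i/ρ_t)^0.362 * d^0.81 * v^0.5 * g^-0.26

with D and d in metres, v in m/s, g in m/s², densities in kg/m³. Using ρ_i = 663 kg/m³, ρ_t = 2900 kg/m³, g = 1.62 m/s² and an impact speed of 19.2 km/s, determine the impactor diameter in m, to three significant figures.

d ≈ 9.25 m

Rearranging for d: d = [D / (1.08 · (663/2900)^0.362 · 19200^0.5 · 1.62^-0.26)]^(1/0.81).
(663/2900)^0.362 = 0.5861
19200^0.5 = 138.6
1.62^-0.26 = 0.8821
Denominator = 1.08 × 0.5861 × 138.6 × 0.8821 = 77.39
D / 77.39 = 469 / 77.39 = 6.060
d = 6.060^(1/0.81) = 6.060^1.2346 = 9.248 m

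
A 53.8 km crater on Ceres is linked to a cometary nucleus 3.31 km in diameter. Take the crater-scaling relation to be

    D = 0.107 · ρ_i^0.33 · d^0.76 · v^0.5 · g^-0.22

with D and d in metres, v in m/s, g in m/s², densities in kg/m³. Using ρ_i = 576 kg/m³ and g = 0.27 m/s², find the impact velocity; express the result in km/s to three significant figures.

v ≈ 9.56 km/s

Rearranging for v: v = [D / (0.107 · 576^0.33 · 3310^0.76 · 0.27^-0.22)]^(1/0.5).
D = 53800 m.
576^0.33 = 8.146
3310^0.76 = 473.2
0.27^-0.22 = 1.334
Denominator = 0.107 × 8.146 × 473.2 × 1.334 = 550.2
D / 550.2 = 53800 / 550.2 = 97.78
v = 97.78^(1/0.5) = 97.78^2 = 9561 m/s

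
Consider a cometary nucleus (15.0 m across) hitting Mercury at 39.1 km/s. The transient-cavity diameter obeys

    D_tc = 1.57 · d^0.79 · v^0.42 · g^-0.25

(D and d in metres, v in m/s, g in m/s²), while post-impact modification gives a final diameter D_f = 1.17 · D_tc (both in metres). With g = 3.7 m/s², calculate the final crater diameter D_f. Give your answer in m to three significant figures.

v = 39100 m/s.
d^0.79 = 15^0.79 = 8.494
v^0.42 = 39100^0.42 = 84.86
g^-0.25 = 3.7^-0.25 = 0.7210
D_tc = 1.57 × 8.494 × 84.86 × 0.7210 = 815.9 m
D_f = 1.17 × 815.9 = 954.6 m

D_f ≈ 955 m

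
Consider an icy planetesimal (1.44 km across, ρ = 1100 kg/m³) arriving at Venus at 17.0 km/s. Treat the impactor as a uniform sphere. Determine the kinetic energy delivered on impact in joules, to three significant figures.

d = 1440 m; v = 17000 m/s.
Mass m = (π/6) ρ d³ = (π/6) × 1100 × (1440)³ = 1.720 × 10^12 kg
E = ½ m v² = 0.5 × 1.720 × 10^12 × (17000)² = 2.485 × 10^20 J

E ≈ 2.49 × 10^20 J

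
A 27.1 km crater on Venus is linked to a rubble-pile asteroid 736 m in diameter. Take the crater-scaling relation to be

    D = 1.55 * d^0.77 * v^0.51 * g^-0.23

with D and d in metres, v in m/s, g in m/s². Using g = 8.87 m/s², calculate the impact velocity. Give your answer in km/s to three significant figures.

Rearranging for v: v = [D / (1.55 · 736^0.77 · 8.87^-0.23)]^(1/0.51).
D = 27100 m.
736^0.77 = 161.2
8.87^-0.23 = 0.6053
Denominator = 1.55 × 161.2 × 0.6053 = 151.2
D / 151.2 = 27100 / 151.2 = 179.2
v = 179.2^(1/0.51) = 179.2^1.9608 = 26203 m/s

v ≈ 26.2 km/s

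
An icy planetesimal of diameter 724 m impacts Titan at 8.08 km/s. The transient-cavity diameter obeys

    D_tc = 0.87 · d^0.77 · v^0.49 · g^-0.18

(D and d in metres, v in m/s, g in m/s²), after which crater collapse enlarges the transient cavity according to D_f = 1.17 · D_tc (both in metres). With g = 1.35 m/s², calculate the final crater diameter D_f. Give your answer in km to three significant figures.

v = 8080 m/s.
d^0.77 = 724^0.77 = 159.2
v^0.49 = 8080^0.49 = 82.15
g^-0.18 = 1.35^-0.18 = 0.9474
D_tc = 0.87 × 159.2 × 82.15 × 0.9474 = 10780 m
D_f = 1.17 × 10780 = 12613 m
     = 12.61 km

D_f ≈ 12.6 km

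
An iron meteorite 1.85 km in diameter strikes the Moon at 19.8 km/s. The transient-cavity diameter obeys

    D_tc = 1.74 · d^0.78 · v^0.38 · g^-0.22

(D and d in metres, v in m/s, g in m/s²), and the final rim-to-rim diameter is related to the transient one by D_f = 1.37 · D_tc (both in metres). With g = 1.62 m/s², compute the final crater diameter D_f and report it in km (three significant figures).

D_f ≈ 32.5 km

In SI: d = 1850 m, v = 19800 m/s.
d^0.78 = 1850^0.78 = 353.5
v^0.38 = 19800^0.38 = 42.93
g^-0.22 = 1.62^-0.22 = 0.8993
D_tc = 1.74 × 353.5 × 42.93 × 0.8993 = 23750 m
D_f = 1.37 × 23750 = 32538 m
     = 32.54 km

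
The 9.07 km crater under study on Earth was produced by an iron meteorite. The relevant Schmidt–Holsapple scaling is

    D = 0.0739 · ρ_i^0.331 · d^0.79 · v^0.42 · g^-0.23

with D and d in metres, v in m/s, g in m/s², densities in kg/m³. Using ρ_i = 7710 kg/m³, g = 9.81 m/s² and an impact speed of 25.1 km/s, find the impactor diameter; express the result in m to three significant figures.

Rearranging for d: d = [D / (0.0739 · 7710^0.331 · 25100^0.42 · 9.81^-0.23)]^(1/0.79).
D = 9070 m.
7710^0.331 = 19.35
25100^0.42 = 70.45
9.81^-0.23 = 0.5914
Denominator = 0.0739 × 19.35 × 70.45 × 0.5914 = 59.58
D / 59.58 = 9070 / 59.58 = 152.2
d = 152.2^(1/0.79) = 152.2^1.2658 = 578.8 m

d ≈ 579 m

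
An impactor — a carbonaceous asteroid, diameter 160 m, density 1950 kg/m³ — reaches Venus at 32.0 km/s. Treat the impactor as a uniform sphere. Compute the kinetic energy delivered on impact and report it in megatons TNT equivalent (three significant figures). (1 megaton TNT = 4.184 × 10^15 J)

v = 32000 m/s.
Mass m = (π/6) ρ d³ = (π/6) × 1950 × (160)³ = 4.182 × 10^9 kg
E = ½ m v² = 0.5 × 4.182 × 10^9 × (32000)² = 2.141 × 10^18 J
   = 2.141 × 10^18 / 4.184×10^15 = 511.7 Mt

E ≈ 512 Mt TNT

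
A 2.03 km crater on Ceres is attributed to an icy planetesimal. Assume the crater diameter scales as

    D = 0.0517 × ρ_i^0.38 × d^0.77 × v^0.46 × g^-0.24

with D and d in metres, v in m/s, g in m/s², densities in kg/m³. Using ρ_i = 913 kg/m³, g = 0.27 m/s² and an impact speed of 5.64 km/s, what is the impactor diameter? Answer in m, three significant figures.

d ≈ 122 m

Rearranging for d: d = [D / (0.0517 · 913^0.38 · 5640^0.46 · 0.27^-0.24)]^(1/0.77).
D = 2030 m.
913^0.38 = 13.33
5640^0.46 = 53.16
0.27^-0.24 = 1.369
Denominator = 0.0517 × 13.33 × 53.16 × 1.369 = 50.15
D / 50.15 = 2030 / 50.15 = 40.48
d = 40.48^(1/0.77) = 40.48^1.2987 = 122.3 m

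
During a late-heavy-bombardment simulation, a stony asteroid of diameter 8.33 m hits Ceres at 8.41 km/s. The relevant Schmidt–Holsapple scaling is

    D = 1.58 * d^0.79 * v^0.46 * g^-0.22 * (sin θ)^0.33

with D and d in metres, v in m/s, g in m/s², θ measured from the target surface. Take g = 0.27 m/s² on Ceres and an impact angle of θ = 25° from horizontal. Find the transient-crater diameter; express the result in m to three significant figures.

In SI units: v = 8410 m/s.
d^0.79 = 8.33^0.79 = 5.337
v^0.46 = 8410^0.46 = 63.89
g^-0.22 = 0.27^-0.22 = 1.334
(sin 25°)^0.33 = 0.4226^0.33 = 0.7526
D = 1.58 × 5.337 × 63.89 × 1.334 × 0.7526 = 540.9 m

D ≈ 541 m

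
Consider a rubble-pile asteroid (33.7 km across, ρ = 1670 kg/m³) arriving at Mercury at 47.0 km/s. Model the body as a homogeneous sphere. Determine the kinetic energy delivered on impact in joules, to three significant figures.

E ≈ 3.70 × 10^25 J

d = 33700 m; v = 47000 m/s.
Mass m = (π/6) ρ d³ = (π/6) × 1670 × (33700)³ = 3.347 × 10^16 kg
E = ½ m v² = 0.5 × 3.347 × 10^16 × (47000)² = 3.697 × 10^25 J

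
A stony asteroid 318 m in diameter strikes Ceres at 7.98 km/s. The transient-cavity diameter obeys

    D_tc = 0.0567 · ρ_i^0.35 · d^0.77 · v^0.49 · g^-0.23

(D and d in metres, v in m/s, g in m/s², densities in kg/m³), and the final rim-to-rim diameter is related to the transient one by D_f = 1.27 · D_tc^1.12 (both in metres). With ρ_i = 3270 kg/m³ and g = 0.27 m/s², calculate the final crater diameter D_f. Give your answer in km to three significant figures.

v = 7980 m/s.
ρ_i^0.35 = 3270^0.35 = 16.99
d^0.77 = 318^0.77 = 84.50
v^0.49 = 7980^0.49 = 81.65
g^-0.23 = 0.27^-0.23 = 1.351
D_tc = 0.0567 × 16.99 × 84.50 × 81.65 × 1.351 = 8979 m
D_f = 1.27 × (8979)^1.12 = 33995 m
     = 34.00 km

D_f ≈ 34.0 km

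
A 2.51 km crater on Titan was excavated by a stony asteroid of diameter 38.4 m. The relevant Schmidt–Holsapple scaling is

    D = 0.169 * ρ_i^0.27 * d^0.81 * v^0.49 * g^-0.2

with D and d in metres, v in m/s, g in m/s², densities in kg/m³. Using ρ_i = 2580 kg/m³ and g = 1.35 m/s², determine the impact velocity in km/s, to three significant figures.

Rearranging for v: v = [D / (0.169 · 2580^0.27 · 38.4^0.81 · 1.35^-0.2)]^(1/0.49).
D = 2510 m.
2580^0.27 = 8.339
38.4^0.81 = 19.20
1.35^-0.2 = 0.9417
Denominator = 0.169 × 8.339 × 19.20 × 0.9417 = 25.48
D / 25.48 = 2510 / 25.48 = 98.51
v = 98.51^(1/0.49) = 98.51^2.0408 = 11703 m/s

v ≈ 11.7 km/s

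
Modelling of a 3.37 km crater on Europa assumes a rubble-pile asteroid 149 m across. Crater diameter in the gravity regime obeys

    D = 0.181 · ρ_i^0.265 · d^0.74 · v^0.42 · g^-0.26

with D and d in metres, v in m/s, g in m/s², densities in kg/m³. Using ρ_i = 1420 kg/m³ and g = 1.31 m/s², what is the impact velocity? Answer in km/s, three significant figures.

v ≈ 26.4 km/s

Rearranging for v: v = [D / (0.181 · 1420^0.265 · 149^0.74 · 1.31^-0.26)]^(1/0.42).
D = 3370 m.
1420^0.265 = 6.845
149^0.74 = 40.57
1.31^-0.26 = 0.9322
Denominator = 0.181 × 6.845 × 40.57 × 0.9322 = 46.86
D / 46.86 = 3370 / 46.86 = 71.92
v = 71.92^(1/0.42) = 71.92^2.381 = 26373 m/s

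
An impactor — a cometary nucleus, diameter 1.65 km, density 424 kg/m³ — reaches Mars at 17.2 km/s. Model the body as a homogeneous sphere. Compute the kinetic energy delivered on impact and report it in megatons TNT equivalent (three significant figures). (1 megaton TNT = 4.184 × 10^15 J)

d = 1650 m; v = 17200 m/s.
Mass m = (π/6) ρ d³ = (π/6) × 424 × (1650)³ = 9.973 × 10^11 kg
E = ½ m v² = 0.5 × 9.973 × 10^11 × (17200)² = 1.475 × 10^20 J
   = 1.475 × 10^20 / 4.184×10^15 = 35253 Mt

E ≈ 35300 Mt TNT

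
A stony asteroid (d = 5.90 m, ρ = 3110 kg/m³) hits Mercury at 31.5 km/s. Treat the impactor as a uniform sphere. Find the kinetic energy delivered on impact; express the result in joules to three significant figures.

v = 31500 m/s.
Mass m = (π/6) ρ d³ = (π/6) × 3110 × (5.9)³ = 3.344 × 10^5 kg
E = ½ m v² = 0.5 × 3.344 × 10^5 × (31500)² = 1.659 × 10^14 J

E ≈ 1.66 × 10^14 J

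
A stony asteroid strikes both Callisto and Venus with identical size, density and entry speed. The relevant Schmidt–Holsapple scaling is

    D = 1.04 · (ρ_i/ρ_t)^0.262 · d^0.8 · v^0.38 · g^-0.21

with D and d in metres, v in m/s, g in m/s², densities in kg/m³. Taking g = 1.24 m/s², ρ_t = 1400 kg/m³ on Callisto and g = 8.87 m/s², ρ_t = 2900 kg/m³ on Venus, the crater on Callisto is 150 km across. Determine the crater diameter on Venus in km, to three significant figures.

The impactor-only factors (d, v, ρ_i) cancel in the ratio, leaving D_Venus/D_Callisto = (g_Venus/g_Callisto)^-0.21 · (ρ_t,Callisto/ρ_t,Venus)^0.262.
(8.87/1.24)^-0.21 = 7.153^-0.21 = 0.6615
(1400/2900)^0.262 = 0.4828^0.262 = 0.8263
Ratio = 0.6615 × 0.8263 = 0.5466
D_Venus = 0.5466 × 150 km = 82.0 km

D ≈ 82.0 km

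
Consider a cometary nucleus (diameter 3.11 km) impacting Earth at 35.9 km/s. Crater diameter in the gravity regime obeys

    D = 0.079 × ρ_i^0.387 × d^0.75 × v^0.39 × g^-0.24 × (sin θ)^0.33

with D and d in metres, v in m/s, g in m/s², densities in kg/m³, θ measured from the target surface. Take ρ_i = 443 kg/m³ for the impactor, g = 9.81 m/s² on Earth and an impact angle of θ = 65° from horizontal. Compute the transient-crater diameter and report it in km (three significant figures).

D ≈ 11.6 km

In SI units: d = 3110 m, v = 35900 m/s.
ρ_i^0.387 = 443^0.387 = 10.57
d^0.75 = 3110^0.75 = 416.5
v^0.39 = 35900^0.39 = 59.77
g^-0.24 = 9.81^-0.24 = 0.5781
(sin 65°)^0.33 = 0.9063^0.33 = 0.9681
D = 0.079 × 10.57 × 416.5 × 59.77 × 0.5781 × 0.9681 = 11634 m
   = 11.63 km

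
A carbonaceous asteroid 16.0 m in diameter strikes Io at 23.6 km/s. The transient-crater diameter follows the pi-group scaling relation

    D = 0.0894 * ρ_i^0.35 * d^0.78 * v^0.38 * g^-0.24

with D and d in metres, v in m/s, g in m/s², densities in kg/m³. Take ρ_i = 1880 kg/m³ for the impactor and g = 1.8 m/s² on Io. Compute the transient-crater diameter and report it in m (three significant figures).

In SI units: v = 23600 m/s.
ρ_i^0.35 = 1880^0.35 = 13.99
d^0.78 = 16^0.78 = 8.694
v^0.38 = 23600^0.38 = 45.89
g^-0.24 = 1.8^-0.24 = 0.8684
D = 0.0894 × 13.99 × 8.694 × 45.89 × 0.8684 = 433.3 m

D ≈ 433 m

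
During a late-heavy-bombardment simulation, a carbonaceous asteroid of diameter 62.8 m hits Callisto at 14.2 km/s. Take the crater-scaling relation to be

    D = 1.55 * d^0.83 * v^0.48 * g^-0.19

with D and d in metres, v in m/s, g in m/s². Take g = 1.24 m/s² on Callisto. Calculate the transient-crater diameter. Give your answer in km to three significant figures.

In SI units: v = 14200 m/s.
d^0.83 = 62.8^0.83 = 31.07
v^0.48 = 14200^0.48 = 98.42
g^-0.19 = 1.24^-0.19 = 0.9600
D = 1.55 × 31.07 × 98.42 × 0.9600 = 4550 m
   = 4.550 km

D ≈ 4.55 km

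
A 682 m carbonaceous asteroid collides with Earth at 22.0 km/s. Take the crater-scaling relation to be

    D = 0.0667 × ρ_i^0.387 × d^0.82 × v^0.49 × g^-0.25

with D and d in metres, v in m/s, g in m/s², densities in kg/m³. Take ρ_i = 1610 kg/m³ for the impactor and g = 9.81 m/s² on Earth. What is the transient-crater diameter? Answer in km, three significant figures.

D ≈ 18.6 km

In SI units: v = 22000 m/s.
ρ_i^0.387 = 1610^0.387 = 17.42
d^0.82 = 682^0.82 = 210.7
v^0.49 = 22000^0.49 = 134.2
g^-0.25 = 9.81^-0.25 = 0.5650
D = 0.0667 × 17.42 × 210.7 × 134.2 × 0.5650 = 18563 m
   = 18.56 km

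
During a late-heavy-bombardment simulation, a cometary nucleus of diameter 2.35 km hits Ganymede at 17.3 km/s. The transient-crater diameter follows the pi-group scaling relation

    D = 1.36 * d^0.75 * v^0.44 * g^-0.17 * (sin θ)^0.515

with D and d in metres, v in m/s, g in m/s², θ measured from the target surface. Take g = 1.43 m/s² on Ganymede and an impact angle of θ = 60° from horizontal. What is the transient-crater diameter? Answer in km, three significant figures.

D ≈ 29.4 km

In SI units: d = 2350 m, v = 17300 m/s.
d^0.75 = 2350^0.75 = 337.5
v^0.44 = 17300^0.44 = 73.24
g^-0.17 = 1.43^-0.17 = 0.9410
(sin 60°)^0.515 = 0.8660^0.515 = 0.9286
D = 1.36 × 337.5 × 73.24 × 0.9410 × 0.9286 = 29375 m
   = 29.38 km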